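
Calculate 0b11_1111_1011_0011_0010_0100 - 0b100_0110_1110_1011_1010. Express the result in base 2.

0b1110110100010001101010

Subtract column by column in base 2:
  0-0 → 0
  0-1 → 1 (borrow)
  1-0-1 → 0
  0-1 → 1 (borrow)
  0-1-1 → 0 (borrow)
  1-1-1 → 1 (borrow)
  0-0-1 → 1 (borrow)
  0-1-1 → 0 (borrow)
  1-0-1 → 0
  1-1 → 0
  0-1 → 1 (borrow)
  0-1-1 → 0 (borrow)
  1-0-1 → 0
  1-1 → 0
  0-1 → 1 (borrow)
  1-0-1 → 0
  1-0 → 1
  1-0 → 1
  1-1 → 0
  1-0 → 1
  1-0 → 1
  1-0 → 1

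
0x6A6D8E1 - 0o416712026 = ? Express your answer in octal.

0o232642313

0x6A6D8E1 = 0o651554341 in octal.
Subtract column by column in base 8:
  1-6 → 3 (borrow)
  4-2-1 → 1
  3-0 → 3
  4-2 → 2
  5-1 → 4
  5-7 → 6 (borrow)
  1-6-1 → 2 (borrow)
  5-1-1 → 3
  6-4 → 2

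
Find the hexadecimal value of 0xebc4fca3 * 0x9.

0x849ece1bb

Multiply each base-16 digit by 9, carrying:
  3×9 = 27 → write b carry 1
  a×9+1 = 91 → write b carry 5
  c×9+5 = 113 → write 1 carry 7
  f×9+7 = 142 → write e carry 8
  4×9+8 = 44 → write c carry 2
  c×9+2 = 110 → write e carry 6
  b×9+6 = 105 → write 9 carry 6
  e×9+6 = 132 → write 4 carry 8
  remaining carry: 8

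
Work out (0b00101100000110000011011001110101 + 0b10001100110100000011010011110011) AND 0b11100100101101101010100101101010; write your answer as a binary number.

0b10100000101000000010100101101000

Add column by column in base 2, right to left:
  1+1 = 0 carry 1
  0+1+1 = 0 carry 1
  1+0+1 = 0 carry 1
  0+0+1 = 1
  1+1 = 0 carry 1
  1+1+1 = 1 carry 1
  1+1+1 = 1 carry 1
  0+1+1 = 0 carry 1
  0+0+1 = 1
  1+0 = 1
  1+1 = 0 carry 1
  0+0+1 = 1
  1+1 = 0 carry 1
  1+1+1 = 1 carry 1
  0+0+1 = 1
  0+0 = 0
  0+0 = 0
  0+0 = 0
  0+0 = 0
  1+0 = 1
  1+1 = 0 carry 1
  0+0+1 = 1
  0+1 = 1
  0+1 = 1
  0+0 = 0
  0+0 = 0
  1+1 = 0 carry 1
  1+1+1 = 1 carry 1
  0+0+1 = 1
  1+0 = 1
  0+0 = 0
  0+1 = 1
Sum = 0b10111000111010000110101101101000; now AND with 0b11100100101101101010100101101010:
  10111000111010000110101101101000
& 11100100101101101010100101101010
= 10100000101000000010100101101000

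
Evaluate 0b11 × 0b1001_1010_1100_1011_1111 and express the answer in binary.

Multiply each base-2 digit by 3, carrying:
  1×3 = 3 → write 1 carry 1
  1×3+1 = 4 → write 0 carry 2
  1×3+2 = 5 → write 1 carry 2
  1×3+2 = 5 → write 1 carry 2
  1×3+2 = 5 → write 1 carry 2
  1×3+2 = 5 → write 1 carry 2
  0×3+2 = 2 → write 0 carry 1
  1×3+1 = 4 → write 0 carry 2
  0×3+2 = 2 → write 0 carry 1
  0×3+1 = 1 → write 1
  1×3 = 3 → write 1 carry 1
  1×3+1 = 4 → write 0 carry 2
  0×3+2 = 2 → write 0 carry 1
  1×3+1 = 4 → write 0 carry 2
  0×3+2 = 2 → write 0 carry 1
  1×3+1 = 4 → write 0 carry 2
  1×3+2 = 5 → write 1 carry 2
  0×3+2 = 2 → write 0 carry 1
  0×3+1 = 1 → write 1
  1×3 = 3 → write 1 carry 1
  remaining carry: 1

0b111010000011000111101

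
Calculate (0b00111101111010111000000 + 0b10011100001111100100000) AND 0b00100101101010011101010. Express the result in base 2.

Add column by column in base 2, right to left:
  0+0 = 0
  0+0 = 0
  0+0 = 0
  0+0 = 0
  0+0 = 0
  0+1 = 1
  1+0 = 1
  1+0 = 1
  1+1 = 0 carry 1
  0+1+1 = 0 carry 1
  1+1+1 = 1 carry 1
  0+1+1 = 0 carry 1
  1+1+1 = 1 carry 1
  1+0+1 = 0 carry 1
  1+0+1 = 0 carry 1
  1+0+1 = 0 carry 1
  0+0+1 = 1
  1+1 = 0 carry 1
  1+1+1 = 1 carry 1
  1+1+1 = 1 carry 1
  1+0+1 = 0 carry 1
  0+0+1 = 1
  0+1 = 1
Sum = 0b11011010001010011100000; now AND with 0b00100101101010011101010:
  11011010001010011100000
& 00100101101010011101010
= 00000000001010011100000

0b1010011100000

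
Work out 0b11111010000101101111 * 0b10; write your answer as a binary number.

Multiply each base-2 digit by 2, carrying:
  1×2 = 2 → write 0 carry 1
  1×2+1 = 3 → write 1 carry 1
  1×2+1 = 3 → write 1 carry 1
  1×2+1 = 3 → write 1 carry 1
  0×2+1 = 1 → write 1
  1×2 = 2 → write 0 carry 1
  1×2+1 = 3 → write 1 carry 1
  0×2+1 = 1 → write 1
  1×2 = 2 → write 0 carry 1
  0×2+1 = 1 → write 1
  0×2 = 0 → write 0
  0×2 = 0 → write 0
  0×2 = 0 → write 0
  1×2 = 2 → write 0 carry 1
  0×2+1 = 1 → write 1
  1×2 = 2 → write 0 carry 1
  1×2+1 = 3 → write 1 carry 1
  1×2+1 = 3 → write 1 carry 1
  1×2+1 = 3 → write 1 carry 1
  1×2+1 = 3 → write 1 carry 1
  remaining carry: 1

0b111110100001011011110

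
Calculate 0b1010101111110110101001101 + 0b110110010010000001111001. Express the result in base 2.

Add column by column in base 2, right to left:
  1+1 = 0 carry 1
  0+0+1 = 1
  1+0 = 1
  1+1 = 0 carry 1
  0+1+1 = 0 carry 1
  0+1+1 = 0 carry 1
  1+1+1 = 1 carry 1
  0+0+1 = 1
  1+0 = 1
  0+0 = 0
  1+0 = 1
  1+0 = 1
  0+0 = 0
  1+1 = 0 carry 1
  1+0+1 = 0 carry 1
  1+0+1 = 0 carry 1
  1+1+1 = 1 carry 1
  1+0+1 = 0 carry 1
  1+0+1 = 0 carry 1
  0+1+1 = 0 carry 1
  1+1+1 = 1 carry 1
  0+0+1 = 1
  1+1 = 0 carry 1
  0+1+1 = 0 carry 1
  1+0+1 = 0 carry 1
  final carry 1

0b10001100010000110111000110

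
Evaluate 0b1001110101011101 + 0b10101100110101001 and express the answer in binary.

Add column by column in base 2, right to left:
  1+1 = 0 carry 1
  0+0+1 = 1
  1+0 = 1
  1+1 = 0 carry 1
  1+0+1 = 0 carry 1
  0+1+1 = 0 carry 1
  1+0+1 = 0 carry 1
  0+1+1 = 0 carry 1
  1+1+1 = 1 carry 1
  0+0+1 = 1
  1+0 = 1
  1+1 = 0 carry 1
  1+1+1 = 1 carry 1
  0+0+1 = 1
  0+1 = 1
  1+0 = 1
  0+1 = 1

0b11111011100000110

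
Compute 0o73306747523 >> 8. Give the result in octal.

8 bits is not a whole number of base-8 digits; in binary: 111011011000110111100111101010011 >> 8 = 1110110110001101111001111.

0o166615717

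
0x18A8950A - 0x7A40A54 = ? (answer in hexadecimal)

Subtract column by column in base 16:
  A-4 → 6
  0-5 → B (borrow)
  5-A-1 → A (borrow)
  9-0-1 → 8
  8-4 → 4
  A-A → 0
  8-7 → 1
  1-0 → 1

0x11048AB6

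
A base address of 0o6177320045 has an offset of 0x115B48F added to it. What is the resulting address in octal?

0o6304652264

0x115B48F = 0o105332217 in octal.
Add column by column in base 8, right to left:
  5+7 = 4 carry 1
  4+1+1 = 6
  0+2 = 2
  0+2 = 2
  2+3 = 5
  3+3 = 6
  7+5 = 4 carry 1
  7+0+1 = 0 carry 1
  1+1+1 = 3
  6+0 = 6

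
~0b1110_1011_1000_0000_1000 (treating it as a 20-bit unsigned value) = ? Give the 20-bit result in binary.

Invert each bit: 11101011100000001000 → 00010100011111110111.

0b00010100011111110111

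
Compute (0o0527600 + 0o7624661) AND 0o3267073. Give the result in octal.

Add column by column in base 8, right to left:
  0+1 = 1
  0+6 = 6
  6+6 = 4 carry 1
  7+4+1 = 4 carry 1
  2+2+1 = 5
  5+6 = 3 carry 1
  0+7+1 = 0 carry 1
  final carry 1
Sum = 0o10354461; now AND with 0o3267073:
  1&0=0, 0&3=0, 3&2=2, 5&6=4, 4&7=4, 4&0=0, 6&7=6, 1&3=1

0o244061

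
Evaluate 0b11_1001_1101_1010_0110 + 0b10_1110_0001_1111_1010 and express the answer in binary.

Add column by column in base 2, right to left:
  0+0 = 0
  1+1 = 0 carry 1
  1+0+1 = 0 carry 1
  0+1+1 = 0 carry 1
  0+1+1 = 0 carry 1
  1+1+1 = 1 carry 1
  0+1+1 = 0 carry 1
  1+1+1 = 1 carry 1
  1+1+1 = 1 carry 1
  0+0+1 = 1
  1+0 = 1
  1+0 = 1
  1+0 = 1
  0+1 = 1
  0+1 = 1
  1+1 = 0 carry 1
  1+0+1 = 0 carry 1
  1+1+1 = 1 carry 1
  final carry 1

0b1100111111110100000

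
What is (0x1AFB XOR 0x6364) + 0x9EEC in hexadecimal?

First 0x1AFB XOR 0x6364 = 0x799F.
Add column by column in base 16, right to left:
  F+C = B carry 1
  9+E+1 = 8 carry 1
  9+E+1 = 8 carry 1
  7+9+1 = 1 carry 1
  final carry 1

0x1188B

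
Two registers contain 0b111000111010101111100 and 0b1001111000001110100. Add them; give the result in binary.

0b1000010110010111110000

Add column by column in base 2, right to left:
  0+0 = 0
  0+0 = 0
  1+1 = 0 carry 1
  1+0+1 = 0 carry 1
  1+1+1 = 1 carry 1
  1+1+1 = 1 carry 1
  1+1+1 = 1 carry 1
  0+0+1 = 1
  1+0 = 1
  0+0 = 0
  1+0 = 1
  0+0 = 0
  1+1 = 0 carry 1
  1+1+1 = 1 carry 1
  1+1+1 = 1 carry 1
  0+1+1 = 0 carry 1
  0+0+1 = 1
  0+0 = 0
  1+1 = 0 carry 1
  1+0+1 = 0 carry 1
  1+0+1 = 0 carry 1
  final carry 1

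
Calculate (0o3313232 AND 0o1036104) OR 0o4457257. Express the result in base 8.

0o3313232 AND 0o1036104 = 0o1012000.
Then OR with 0o4457257.

0o5457257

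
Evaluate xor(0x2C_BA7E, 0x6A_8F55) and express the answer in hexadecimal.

0x46352B

XOR each hex digit independently (no carries):
  2^6=4, C^A=6, B^8=3, A^F=5, 7^5=2, E^5=B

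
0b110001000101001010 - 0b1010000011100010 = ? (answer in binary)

Subtract column by column in base 2:
  0-0 → 0
  1-1 → 0
  0-0 → 0
  1-0 → 1
  0-0 → 0
  0-1 → 1 (borrow)
  1-1-1 → 1 (borrow)
  0-1-1 → 0 (borrow)
  1-0-1 → 0
  0-0 → 0
  0-0 → 0
  0-0 → 0
  1-0 → 1
  0-1 → 1 (borrow)
  0-0-1 → 1 (borrow)
  0-1-1 → 0 (borrow)
  1-0-1 → 0
  1-0 → 1

0b100111000001101000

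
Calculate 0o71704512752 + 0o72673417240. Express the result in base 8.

Add column by column in base 8, right to left:
  2+0 = 2
  5+4 = 1 carry 1
  7+2+1 = 2 carry 1
  2+7+1 = 2 carry 1
  1+1+1 = 3
  5+4 = 1 carry 1
  4+3+1 = 0 carry 1
  0+7+1 = 0 carry 1
  7+6+1 = 6 carry 1
  1+2+1 = 4
  7+7 = 6 carry 1
  final carry 1

0o164600132212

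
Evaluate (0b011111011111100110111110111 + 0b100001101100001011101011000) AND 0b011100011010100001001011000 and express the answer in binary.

0b1010100000001001000

Add column by column in base 2, right to left:
  1+0 = 1
  1+0 = 1
  1+0 = 1
  0+1 = 1
  1+1 = 0 carry 1
  1+0+1 = 0 carry 1
  1+1+1 = 1 carry 1
  1+0+1 = 0 carry 1
  1+1+1 = 1 carry 1
  0+1+1 = 0 carry 1
  1+1+1 = 1 carry 1
  1+0+1 = 0 carry 1
  0+1+1 = 0 carry 1
  0+0+1 = 1
  1+0 = 1
  1+0 = 1
  1+0 = 1
  1+1 = 0 carry 1
  1+1+1 = 1 carry 1
  1+0+1 = 0 carry 1
  0+1+1 = 0 carry 1
  1+1+1 = 1 carry 1
  1+0+1 = 0 carry 1
  1+0+1 = 0 carry 1
  1+0+1 = 0 carry 1
  1+0+1 = 0 carry 1
  0+1+1 = 0 carry 1
  final carry 1
Sum = 0b1000001001011110010101001111; now AND with 0b011100011010100001001011000:
  1000001001011110010101001111
& 0011100011010100001001011000
= 0000000001010100000001001000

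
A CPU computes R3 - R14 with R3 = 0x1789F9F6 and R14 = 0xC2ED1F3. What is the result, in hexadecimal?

0xB5B2803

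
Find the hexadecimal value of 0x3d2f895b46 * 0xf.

Multiply each base-16 digit by 15, carrying:
  6×15 = 90 → write a carry 5
  4×15+5 = 65 → write 1 carry 4
  b×15+4 = 169 → write 9 carry 10
  5×15+10 = 85 → write 5 carry 5
  9×15+5 = 140 → write c carry 8
  8×15+8 = 128 → write 0 carry 8
  f×15+8 = 233 → write 9 carry 14
  2×15+14 = 44 → write c carry 2
  d×15+2 = 197 → write 5 carry 12
  3×15+12 = 57 → write 9 carry 3
  remaining carry: 3

0x395c90c591a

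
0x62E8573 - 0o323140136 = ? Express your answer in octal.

0x62E8573 = 0o613502563 in octal.
Subtract column by column in base 8:
  3-6 → 5 (borrow)
  6-3-1 → 2
  5-1 → 4
  2-0 → 2
  0-4 → 4 (borrow)
  5-1-1 → 3
  3-3 → 0
  1-2 → 7 (borrow)
  6-3-1 → 2

0o270342425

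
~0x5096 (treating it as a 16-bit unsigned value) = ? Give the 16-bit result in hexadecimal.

0xAF69

Each hex digit d becomes F−d:
  5→A, 0→F, 9→6, 6→9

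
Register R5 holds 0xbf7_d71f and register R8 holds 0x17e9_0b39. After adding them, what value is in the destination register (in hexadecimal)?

Add column by column in base 16, right to left:
  f+9 = 8 carry 1
  1+3+1 = 5
  7+b = 2 carry 1
  d+0+1 = e
  7+9 = 0 carry 1
  f+e+1 = e carry 1
  b+7+1 = 3 carry 1
  0+1+1 = 2

0x23e0e258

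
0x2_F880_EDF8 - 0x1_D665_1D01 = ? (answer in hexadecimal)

0x1221BD0F7

Subtract column by column in base 16:
  8-1 → 7
  F-0 → F
  D-D → 0
  E-1 → D
  0-5 → B (borrow)
  8-6-1 → 1
  8-6 → 2
  F-D → 2
  2-1 → 1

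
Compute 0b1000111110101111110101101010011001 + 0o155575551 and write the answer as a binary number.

0b1001000000011101100101011000000010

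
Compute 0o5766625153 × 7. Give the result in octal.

0o51677424355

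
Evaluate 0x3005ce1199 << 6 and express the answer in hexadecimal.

6 bits is not a whole number of base-16 digits; in binary: 11000000000101110011100001000110011001 << 6 = 11000000000101110011100001000110011001000000.

0xc0173846640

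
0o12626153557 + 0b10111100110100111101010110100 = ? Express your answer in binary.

0o12626153557 = 0b1010110010110001101011101101111 in binary.
Add column by column in base 2, right to left:
  1+0 = 1
  1+0 = 1
  1+1 = 0 carry 1
  1+0+1 = 0 carry 1
  0+1+1 = 0 carry 1
  1+1+1 = 1 carry 1
  1+0+1 = 0 carry 1
  0+1+1 = 0 carry 1
  1+0+1 = 0 carry 1
  1+1+1 = 1 carry 1
  1+0+1 = 0 carry 1
  0+1+1 = 0 carry 1
  1+1+1 = 1 carry 1
  0+1+1 = 0 carry 1
  1+1+1 = 1 carry 1
  1+0+1 = 0 carry 1
  0+0+1 = 1
  0+1 = 1
  0+0 = 0
  1+1 = 0 carry 1
  1+1+1 = 1 carry 1
  0+0+1 = 1
  1+0 = 1
  0+1 = 1
  0+1 = 1
  1+1 = 0 carry 1
  1+1+1 = 1 carry 1
  0+0+1 = 1
  1+1 = 0 carry 1
  0+0+1 = 1
  1+0 = 1

0b1101101111100110101001000100011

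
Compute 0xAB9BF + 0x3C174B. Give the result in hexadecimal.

Add column by column in base 16, right to left:
  F+B = A carry 1
  B+4+1 = 0 carry 1
  9+7+1 = 1 carry 1
  B+1+1 = D
  A+C = 6 carry 1
  0+3+1 = 4

0x46D10A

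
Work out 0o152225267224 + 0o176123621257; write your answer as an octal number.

0o350351110503

Add column by column in base 8, right to left:
  4+7 = 3 carry 1
  2+5+1 = 0 carry 1
  2+2+1 = 5
  7+1 = 0 carry 1
  6+2+1 = 1 carry 1
  2+6+1 = 1 carry 1
  5+3+1 = 1 carry 1
  2+2+1 = 5
  2+1 = 3
  2+6 = 0 carry 1
  5+7+1 = 5 carry 1
  1+1+1 = 3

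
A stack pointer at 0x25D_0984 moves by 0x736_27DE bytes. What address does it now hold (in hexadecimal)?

0x9933162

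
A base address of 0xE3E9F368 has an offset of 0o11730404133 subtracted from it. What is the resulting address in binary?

0xE3E9F368 = 0b11100011111010011111001101101000 in binary.
0o11730404133 = 0b1001111011000100000100001011011 in binary.
Subtract column by column in base 2:
  0-1 → 1 (borrow)
  0-1-1 → 0 (borrow)
  0-0-1 → 1 (borrow)
  1-1-1 → 1 (borrow)
  0-1-1 → 0 (borrow)
  1-0-1 → 0
  1-1 → 0
  0-0 → 0
  1-0 → 1
  1-0 → 1
  0-0 → 0
  0-1 → 1 (borrow)
  1-0-1 → 0
  1-0 → 1
  1-0 → 1
  1-0 → 1
  1-0 → 1
  0-1 → 1 (borrow)
  0-0-1 → 1 (borrow)
  1-0-1 → 0
  0-0 → 0
  1-1 → 0
  1-1 → 0
  1-0 → 1
  1-1 → 0
  1-1 → 0
  0-1 → 1 (borrow)
  0-1-1 → 0 (borrow)
  0-0-1 → 1 (borrow)
  1-0-1 → 0
  1-1 → 0
  1-0 → 1

0b10010100100001111110101100001101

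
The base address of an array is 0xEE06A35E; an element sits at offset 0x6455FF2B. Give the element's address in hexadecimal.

Add column by column in base 16, right to left:
  E+B = 9 carry 1
  5+2+1 = 8
  3+F = 2 carry 1
  A+F+1 = A carry 1
  6+5+1 = C
  0+5 = 5
  E+4 = 2 carry 1
  E+6+1 = 5 carry 1
  final carry 1

0x1525CA289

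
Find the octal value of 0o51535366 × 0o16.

0o1107434564

Multiply each base-8 digit by 14, carrying:
  6×14 = 84 → write 4 carry 10
  6×14+10 = 94 → write 6 carry 11
  3×14+11 = 53 → write 5 carry 6
  5×14+6 = 76 → write 4 carry 9
  3×14+9 = 51 → write 3 carry 6
  5×14+6 = 76 → write 4 carry 9
  1×14+9 = 23 → write 7 carry 2
  5×14+2 = 72 → write 0 carry 9
  remaining carry: 11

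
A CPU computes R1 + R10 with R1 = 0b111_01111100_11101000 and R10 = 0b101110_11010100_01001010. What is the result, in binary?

Add column by column in base 2, right to left:
  0+0 = 0
  0+1 = 1
  0+0 = 0
  1+1 = 0 carry 1
  0+0+1 = 1
  1+0 = 1
  1+1 = 0 carry 1
  1+0+1 = 0 carry 1
  0+0+1 = 1
  0+0 = 0
  1+1 = 0 carry 1
  1+0+1 = 0 carry 1
  1+1+1 = 1 carry 1
  1+0+1 = 0 carry 1
  1+1+1 = 1 carry 1
  0+1+1 = 0 carry 1
  1+0+1 = 0 carry 1
  1+1+1 = 1 carry 1
  1+1+1 = 1 carry 1
  0+1+1 = 0 carry 1
  0+0+1 = 1
  0+1 = 1

0b1101100101000100110010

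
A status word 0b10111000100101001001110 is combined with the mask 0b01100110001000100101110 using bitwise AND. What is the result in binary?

AND bit by bit (1 only where both bits are 1):
  10111000100101001001110
& 01100110001000100101110
= 00100000000000000001110

0b00100000000000000001110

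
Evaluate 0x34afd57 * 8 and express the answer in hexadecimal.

0x1a57eab8

Multiply each base-16 digit by 8, carrying:
  7×8 = 56 → write 8 carry 3
  5×8+3 = 43 → write b carry 2
  d×8+2 = 106 → write a carry 6
  f×8+6 = 126 → write e carry 7
  a×8+7 = 87 → write 7 carry 5
  4×8+5 = 37 → write 5 carry 2
  3×8+2 = 26 → write a carry 1
  remaining carry: 1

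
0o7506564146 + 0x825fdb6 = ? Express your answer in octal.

0o10520163034

0x825fdb6 = 0o1011376666 in octal.
Add column by column in base 8, right to left:
  6+6 = 4 carry 1
  4+6+1 = 3 carry 1
  1+6+1 = 0 carry 1
  4+6+1 = 3 carry 1
  6+7+1 = 6 carry 1
  5+3+1 = 1 carry 1
  6+1+1 = 0 carry 1
  0+1+1 = 2
  5+0 = 5
  7+1 = 0 carry 1
  final carry 1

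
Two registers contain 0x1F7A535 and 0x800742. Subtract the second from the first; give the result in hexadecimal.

Subtract column by column in base 16:
  5-2 → 3
  3-4 → F (borrow)
  5-7-1 → D (borrow)
  A-0-1 → 9
  7-0 → 7
  F-8 → 7
  1-0 → 1

0x1779DF3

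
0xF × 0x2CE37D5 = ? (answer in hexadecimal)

0x2A15457B

Multiply each base-16 digit by 15, carrying:
  5×15 = 75 → write B carry 4
  D×15+4 = 199 → write 7 carry 12
  7×15+12 = 117 → write 5 carry 7
  3×15+7 = 52 → write 4 carry 3
  E×15+3 = 213 → write 5 carry 13
  C×15+13 = 193 → write 1 carry 12
  2×15+12 = 42 → write A carry 2
  remaining carry: 2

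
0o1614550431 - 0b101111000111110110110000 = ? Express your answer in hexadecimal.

0xD765369

0o1614550431 = 0xE32D119 in hexadecimal.
0b101111000111110110110000 = 0xBC7DB0 in hexadecimal.
Subtract column by column in base 16:
  9-0 → 9
  1-B → 6 (borrow)
  1-D-1 → 3 (borrow)
  D-7-1 → 5
  2-C → 6 (borrow)
  3-B-1 → 7 (borrow)
  E-0-1 → D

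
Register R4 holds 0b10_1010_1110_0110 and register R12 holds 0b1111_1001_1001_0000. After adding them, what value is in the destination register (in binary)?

Add column by column in base 2, right to left:
  0+0 = 0
  1+0 = 1
  1+0 = 1
  0+0 = 0
  0+1 = 1
  1+0 = 1
  1+0 = 1
  1+1 = 0 carry 1
  0+1+1 = 0 carry 1
  1+0+1 = 0 carry 1
  0+0+1 = 1
  1+1 = 0 carry 1
  0+1+1 = 0 carry 1
  1+1+1 = 1 carry 1
  0+1+1 = 0 carry 1
  0+1+1 = 0 carry 1
  final carry 1

0b10010010001110110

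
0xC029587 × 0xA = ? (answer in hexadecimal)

Multiply each base-16 digit by 10, carrying:
  7×10 = 70 → write 6 carry 4
  8×10+4 = 84 → write 4 carry 5
  5×10+5 = 55 → write 7 carry 3
  9×10+3 = 93 → write D carry 5
  2×10+5 = 25 → write 9 carry 1
  0×10+1 = 1 → write 1
  C×10 = 120 → write 8 carry 7
  remaining carry: 7

0x7819D746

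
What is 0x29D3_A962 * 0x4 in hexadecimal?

Multiply each base-16 digit by 4, carrying:
  2×4 = 8 → write 8
  6×4 = 24 → write 8 carry 1
  9×4+1 = 37 → write 5 carry 2
  A×4+2 = 42 → write A carry 2
  3×4+2 = 14 → write E
  D×4 = 52 → write 4 carry 3
  9×4+3 = 39 → write 7 carry 2
  2×4+2 = 10 → write A

0xA74EA588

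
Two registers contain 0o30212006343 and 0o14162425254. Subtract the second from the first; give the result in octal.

0o14027361067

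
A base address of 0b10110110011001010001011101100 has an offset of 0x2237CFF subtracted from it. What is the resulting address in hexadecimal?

0x14A925ED

0b10110110011001010001011101100 = 0x16CCA2EC in hexadecimal.
Subtract column by column in base 16:
  C-F → D (borrow)
  E-F-1 → E (borrow)
  2-C-1 → 5 (borrow)
  A-7-1 → 2
  C-3 → 9
  C-2 → A
  6-2 → 4
  1-0 → 1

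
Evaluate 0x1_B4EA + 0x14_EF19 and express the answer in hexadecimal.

0x16A403

Add column by column in base 16, right to left:
  A+9 = 3 carry 1
  E+1+1 = 0 carry 1
  4+F+1 = 4 carry 1
  B+E+1 = A carry 1
  1+4+1 = 6
  0+1 = 1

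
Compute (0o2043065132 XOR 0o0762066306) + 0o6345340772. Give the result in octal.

First 0o2043065132 XOR 0o0762066306 = 0o2721003234.
Add column by column in base 8, right to left:
  4+2 = 6
  3+7 = 2 carry 1
  2+7+1 = 2 carry 1
  3+0+1 = 4
  0+4 = 4
  0+3 = 3
  1+5 = 6
  2+4 = 6
  7+3 = 2 carry 1
  2+6+1 = 1 carry 1
  final carry 1

0o11266344226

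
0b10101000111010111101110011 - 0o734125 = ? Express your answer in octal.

0o247773436

0b10101000111010111101110011 = 0o250727563 in octal.
Subtract column by column in base 8:
  3-5 → 6 (borrow)
  6-2-1 → 3
  5-1 → 4
  7-4 → 3
  2-3 → 7 (borrow)
  7-7-1 → 7 (borrow)
  0-0-1 → 7 (borrow)
  5-0-1 → 4
  2-0 → 2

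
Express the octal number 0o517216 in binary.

0b101001111010001110

Each octal digit is 3 bits: 5=101 1=001 7=111 2=010 1=001 6=110.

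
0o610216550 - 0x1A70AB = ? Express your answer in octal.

0o601526275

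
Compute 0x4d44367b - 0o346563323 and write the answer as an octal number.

0o11152247650

0x4d44367b = 0o11521033173 in octal.
Subtract column by column in base 8:
  3-3 → 0
  7-2 → 5
  1-3 → 6 (borrow)
  3-3-1 → 7 (borrow)
  3-6-1 → 4 (borrow)
  0-5-1 → 2 (borrow)
  1-6-1 → 2 (borrow)
  2-4-1 → 5 (borrow)
  5-3-1 → 1
  1-0 → 1
  1-0 → 1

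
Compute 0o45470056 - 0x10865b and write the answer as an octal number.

0x10865b = 0o4103133 in octal.
Subtract column by column in base 8:
  6-3 → 3
  5-3 → 2
  0-1 → 7 (borrow)
  0-3-1 → 4 (borrow)
  7-0-1 → 6
  4-1 → 3
  5-4 → 1
  4-0 → 4

0o41364723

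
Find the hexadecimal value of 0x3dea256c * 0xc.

0x2e6f9c110

Multiply each base-16 digit by 12, carrying:
  c×12 = 144 → write 0 carry 9
  6×12+9 = 81 → write 1 carry 5
  5×12+5 = 65 → write 1 carry 4
  2×12+4 = 28 → write c carry 1
  a×12+1 = 121 → write 9 carry 7
  e×12+7 = 175 → write f carry 10
  d×12+10 = 166 → write 6 carry 10
  3×12+10 = 46 → write e carry 2
  remaining carry: 2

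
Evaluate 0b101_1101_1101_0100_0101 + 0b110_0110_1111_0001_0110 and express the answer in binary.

Add column by column in base 2, right to left:
  1+0 = 1
  0+1 = 1
  1+1 = 0 carry 1
  0+0+1 = 1
  0+1 = 1
  0+0 = 0
  1+0 = 1
  0+0 = 0
  1+1 = 0 carry 1
  0+1+1 = 0 carry 1
  1+1+1 = 1 carry 1
  1+1+1 = 1 carry 1
  1+0+1 = 0 carry 1
  0+1+1 = 0 carry 1
  1+1+1 = 1 carry 1
  1+0+1 = 0 carry 1
  1+0+1 = 0 carry 1
  0+1+1 = 0 carry 1
  1+1+1 = 1 carry 1
  final carry 1

0b11000100110001011011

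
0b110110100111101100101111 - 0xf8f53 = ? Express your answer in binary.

0b110010101110101111011100

0xf8f53 = 0b11111000111101010011 in binary.
Subtract column by column in base 2:
  1-1 → 0
  1-1 → 0
  1-0 → 1
  1-0 → 1
  0-1 → 1 (borrow)
  1-0-1 → 0
  0-1 → 1 (borrow)
  0-0-1 → 1 (borrow)
  1-1-1 → 1 (borrow)
  1-1-1 → 1 (borrow)
  0-1-1 → 0 (borrow)
  1-1-1 → 1 (borrow)
  1-0-1 → 0
  1-0 → 1
  1-0 → 1
  0-1 → 1 (borrow)
  0-1-1 → 0 (borrow)
  1-1-1 → 1 (borrow)
  0-1-1 → 0 (borrow)
  1-1-1 → 1 (borrow)
  1-0-1 → 0
  0-0 → 0
  1-0 → 1
  1-0 → 1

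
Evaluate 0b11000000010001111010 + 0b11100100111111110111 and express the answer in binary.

Add column by column in base 2, right to left:
  0+1 = 1
  1+1 = 0 carry 1
  0+1+1 = 0 carry 1
  1+0+1 = 0 carry 1
  1+1+1 = 1 carry 1
  1+1+1 = 1 carry 1
  1+1+1 = 1 carry 1
  0+1+1 = 0 carry 1
  0+1+1 = 0 carry 1
  0+1+1 = 0 carry 1
  1+1+1 = 1 carry 1
  0+1+1 = 0 carry 1
  0+0+1 = 1
  0+0 = 0
  0+1 = 1
  0+0 = 0
  0+0 = 0
  0+1 = 1
  1+1 = 0 carry 1
  1+1+1 = 1 carry 1
  final carry 1

0b110100101010001110001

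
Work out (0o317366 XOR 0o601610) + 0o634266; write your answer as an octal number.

0o1353064

First 0o317366 XOR 0o601610 = 0o516576.
Add column by column in base 8, right to left:
  6+6 = 4 carry 1
  7+6+1 = 6 carry 1
  5+2+1 = 0 carry 1
  6+4+1 = 3 carry 1
  1+3+1 = 5
  5+6 = 3 carry 1
  final carry 1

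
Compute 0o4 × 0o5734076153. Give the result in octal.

Multiply each base-8 digit by 4, carrying:
  3×4 = 12 → write 4 carry 1
  5×4+1 = 21 → write 5 carry 2
  1×4+2 = 6 → write 6
  6×4 = 24 → write 0 carry 3
  7×4+3 = 31 → write 7 carry 3
  0×4+3 = 3 → write 3
  4×4 = 16 → write 0 carry 2
  3×4+2 = 14 → write 6 carry 1
  7×4+1 = 29 → write 5 carry 3
  5×4+3 = 23 → write 7 carry 2
  remaining carry: 2

0o27560370654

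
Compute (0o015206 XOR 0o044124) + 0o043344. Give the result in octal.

0o114666

First 0o015206 XOR 0o044124 = 0o051322.
Add column by column in base 8, right to left:
  2+4 = 6
  2+4 = 6
  3+3 = 6
  1+3 = 4
  5+4 = 1 carry 1
  final carry 1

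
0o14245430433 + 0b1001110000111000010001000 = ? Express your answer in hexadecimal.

0o14245430433 = 0x6296311B in hexadecimal.
0b1001110000111000010001000 = 0x1387088 in hexadecimal.
Add column by column in base 16, right to left:
  B+8 = 3 carry 1
  1+8+1 = A
  1+0 = 1
  3+7 = A
  6+8 = E
  9+3 = C
  2+1 = 3
  6+0 = 6

0x63CEA1A3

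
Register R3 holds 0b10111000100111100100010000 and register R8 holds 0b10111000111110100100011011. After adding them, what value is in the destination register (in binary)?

0b101110001100110001000101011

Add column by column in base 2, right to left:
  0+1 = 1
  0+1 = 1
  0+0 = 0
  0+1 = 1
  1+1 = 0 carry 1
  0+0+1 = 1
  0+0 = 0
  0+0 = 0
  1+1 = 0 carry 1
  0+0+1 = 1
  0+0 = 0
  1+1 = 0 carry 1
  1+0+1 = 0 carry 1
  1+1+1 = 1 carry 1
  1+1+1 = 1 carry 1
  0+1+1 = 0 carry 1
  0+1+1 = 0 carry 1
  1+1+1 = 1 carry 1
  0+0+1 = 1
  0+0 = 0
  0+0 = 0
  1+1 = 0 carry 1
  1+1+1 = 1 carry 1
  1+1+1 = 1 carry 1
  0+0+1 = 1
  1+1 = 0 carry 1
  final carry 1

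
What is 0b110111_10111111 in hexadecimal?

0x37bf

Group the bits into nibbles: 0011 0111 1011 1111 → 37bf.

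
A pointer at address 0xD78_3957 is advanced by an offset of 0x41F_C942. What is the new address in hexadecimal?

0x11980299

Add column by column in base 16, right to left:
  7+2 = 9
  5+4 = 9
  9+9 = 2 carry 1
  3+C+1 = 0 carry 1
  8+F+1 = 8 carry 1
  7+1+1 = 9
  D+4 = 1 carry 1
  final carry 1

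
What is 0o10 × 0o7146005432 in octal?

0o71460054320

Multiply each base-8 digit by 8, carrying:
  2×8 = 16 → write 0 carry 2
  3×8+2 = 26 → write 2 carry 3
  4×8+3 = 35 → write 3 carry 4
  5×8+4 = 44 → write 4 carry 5
  0×8+5 = 5 → write 5
  0×8 = 0 → write 0
  6×8 = 48 → write 0 carry 6
  4×8+6 = 38 → write 6 carry 4
  1×8+4 = 12 → write 4 carry 1
  7×8+1 = 57 → write 1 carry 7
  remaining carry: 7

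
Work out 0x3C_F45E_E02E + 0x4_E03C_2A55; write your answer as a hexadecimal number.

0x41D49B0A83

Add column by column in base 16, right to left:
  E+5 = 3 carry 1
  2+5+1 = 8
  0+A = A
  E+2 = 0 carry 1
  E+C+1 = B carry 1
  5+3+1 = 9
  4+0 = 4
  F+E = D carry 1
  C+4+1 = 1 carry 1
  3+0+1 = 4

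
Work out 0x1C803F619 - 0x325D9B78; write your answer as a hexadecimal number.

0x195A65AA1

Subtract column by column in base 16:
  9-8 → 1
  1-7 → A (borrow)
  6-B-1 → A (borrow)
  F-9-1 → 5
  3-D → 6 (borrow)
  0-5-1 → A (borrow)
  8-2-1 → 5
  C-3 → 9
  1-0 → 1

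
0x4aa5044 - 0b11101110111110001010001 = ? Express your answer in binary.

0b100001100101101001111110011

0x4aa5044 = 0b100101010100101000001000100 in binary.
Subtract column by column in base 2:
  0-1 → 1 (borrow)
  0-0-1 → 1 (borrow)
  1-0-1 → 0
  0-0 → 0
  0-1 → 1 (borrow)
  0-0-1 → 1 (borrow)
  1-1-1 → 1 (borrow)
  0-0-1 → 1 (borrow)
  0-0-1 → 1 (borrow)
  0-0-1 → 1 (borrow)
  0-1-1 → 0 (borrow)
  0-1-1 → 0 (borrow)
  1-1-1 → 1 (borrow)
  0-1-1 → 0 (borrow)
  1-1-1 → 1 (borrow)
  0-0-1 → 1 (borrow)
  0-1-1 → 0 (borrow)
  1-1-1 → 1 (borrow)
  0-1-1 → 0 (borrow)
  1-0-1 → 0
  0-1 → 1 (borrow)
  1-1-1 → 1 (borrow)
  0-1-1 → 0 (borrow)
  1-0-1 → 0
  0-0 → 0
  0-0 → 0
  1-0 → 1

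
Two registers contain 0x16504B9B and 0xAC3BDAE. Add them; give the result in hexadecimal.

0x21140949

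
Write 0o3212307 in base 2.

0b11010001010011000111

Each octal digit is 3 bits: 3=011 2=010 1=001 2=010 3=011 0=000 7=111.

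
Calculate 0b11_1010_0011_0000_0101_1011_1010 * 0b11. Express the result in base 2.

0b1010111010010001000100101110

Multiply each base-2 digit by 3, carrying:
  0×3 = 0 → write 0
  1×3 = 3 → write 1 carry 1
  0×3+1 = 1 → write 1
  1×3 = 3 → write 1 carry 1
  1×3+1 = 4 → write 0 carry 2
  1×3+2 = 5 → write 1 carry 2
  0×3+2 = 2 → write 0 carry 1
  1×3+1 = 4 → write 0 carry 2
  1×3+2 = 5 → write 1 carry 2
  0×3+2 = 2 → write 0 carry 1
  1×3+1 = 4 → write 0 carry 2
  0×3+2 = 2 → write 0 carry 1
  0×3+1 = 1 → write 1
  0×3 = 0 → write 0
  0×3 = 0 → write 0
  0×3 = 0 → write 0
  1×3 = 3 → write 1 carry 1
  1×3+1 = 4 → write 0 carry 2
  0×3+2 = 2 → write 0 carry 1
  0×3+1 = 1 → write 1
  0×3 = 0 → write 0
  1×3 = 3 → write 1 carry 1
  0×3+1 = 1 → write 1
  1×3 = 3 → write 1 carry 1
  1×3+1 = 4 → write 0 carry 2
  1×3+2 = 5 → write 1 carry 2
  remaining carry: 10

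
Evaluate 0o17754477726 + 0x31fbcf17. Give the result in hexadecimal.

0xb1ae4eed

0o17754477726 = 0x7fb27fd6 in hexadecimal.
Add column by column in base 16, right to left:
  6+7 = d
  d+1 = e
  f+f = e carry 1
  7+c+1 = 4 carry 1
  2+b+1 = e
  b+f = a carry 1
  f+1+1 = 1 carry 1
  7+3+1 = b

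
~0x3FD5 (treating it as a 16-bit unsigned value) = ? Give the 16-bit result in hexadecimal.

Each hex digit d becomes F−d:
  3→C, F→0, D→2, 5→A

0xC02A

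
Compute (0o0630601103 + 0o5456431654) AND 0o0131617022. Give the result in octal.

0o101212002

Add column by column in base 8, right to left:
  3+4 = 7
  0+5 = 5
  1+6 = 7
  1+1 = 2
  0+3 = 3
  6+4 = 2 carry 1
  0+6+1 = 7
  3+5 = 0 carry 1
  6+4+1 = 3 carry 1
  0+5+1 = 6
Sum = 0o6307232757; now AND with 0o0131617022:
  6&0=0, 3&1=1, 0&3=0, 7&1=1, 2&6=2, 3&1=1, 2&7=2, 7&0=0, 5&2=0, 7&2=2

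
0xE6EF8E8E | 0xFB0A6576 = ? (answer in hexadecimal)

OR each hex digit independently (no carries):
  E|F=F, 6|B=F, E|0=E, F|A=F, 8|6=E, E|5=F, 8|7=F, E|6=E

0xFFEFEFFE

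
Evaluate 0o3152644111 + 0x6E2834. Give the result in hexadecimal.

0o3152644111 = 0x19AB4849 in hexadecimal.
Add column by column in base 16, right to left:
  9+4 = D
  4+3 = 7
  8+8 = 0 carry 1
  4+2+1 = 7
  B+E = 9 carry 1
  A+6+1 = 1 carry 1
  9+0+1 = A
  1+0 = 1

0x1A19707D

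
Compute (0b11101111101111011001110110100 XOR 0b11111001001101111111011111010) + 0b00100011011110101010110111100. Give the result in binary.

0b111010000001010001100001010

First 0b11101111101111011001110110100 XOR 0b11111001001101111111011111010 = 0b00010110100010100110101001110.
Add column by column in base 2, right to left:
  0+0 = 0
  1+0 = 1
  1+1 = 0 carry 1
  1+1+1 = 1 carry 1
  0+1+1 = 0 carry 1
  0+1+1 = 0 carry 1
  1+0+1 = 0 carry 1
  0+1+1 = 0 carry 1
  1+1+1 = 1 carry 1
  0+0+1 = 1
  1+1 = 0 carry 1
  1+0+1 = 0 carry 1
  0+1+1 = 0 carry 1
  0+0+1 = 1
  1+1 = 0 carry 1
  0+0+1 = 1
  1+1 = 0 carry 1
  0+1+1 = 0 carry 1
  0+1+1 = 0 carry 1
  0+1+1 = 0 carry 1
  1+0+1 = 0 carry 1
  0+1+1 = 0 carry 1
  1+1+1 = 1 carry 1
  1+0+1 = 0 carry 1
  0+0+1 = 1
  1+0 = 1
  0+1 = 1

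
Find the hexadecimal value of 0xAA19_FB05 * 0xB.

0x74F1DC937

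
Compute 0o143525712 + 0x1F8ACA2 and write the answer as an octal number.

0x1F8ACA2 = 0o176126242 in octal.
Add column by column in base 8, right to left:
  2+2 = 4
  1+4 = 5
  7+2 = 1 carry 1
  5+6+1 = 4 carry 1
  2+2+1 = 5
  5+1 = 6
  3+6 = 1 carry 1
  4+7+1 = 4 carry 1
  1+1+1 = 3

0o341654154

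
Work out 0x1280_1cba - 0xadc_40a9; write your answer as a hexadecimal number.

Subtract column by column in base 16:
  a-9 → 1
  b-a → 1
  c-0 → c
  1-4 → d (borrow)
  0-c-1 → 3 (borrow)
  8-d-1 → a (borrow)
  2-a-1 → 7 (borrow)
  1-0-1 → 0

0x7a3dc11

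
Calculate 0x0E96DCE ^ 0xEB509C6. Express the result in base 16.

XOR each hex digit independently (no carries):
  0^E=E, E^B=5, 9^5=C, 6^0=6, D^9=4, C^C=0, E^6=8

0xE5C6408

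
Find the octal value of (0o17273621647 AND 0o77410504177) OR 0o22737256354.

0o37737656357

0o17273621647 AND 0o77410504177 = 0o17010400047.
Then OR with 0o22737256354.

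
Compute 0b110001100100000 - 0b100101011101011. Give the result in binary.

0b1100000110101

Subtract column by column in base 2:
  0-1 → 1 (borrow)
  0-1-1 → 0 (borrow)
  0-0-1 → 1 (borrow)
  0-1-1 → 0 (borrow)
  0-0-1 → 1 (borrow)
  1-1-1 → 1 (borrow)
  0-1-1 → 0 (borrow)
  0-1-1 → 0 (borrow)
  1-0-1 → 0
  1-1 → 0
  0-0 → 0
  0-1 → 1 (borrow)
  0-0-1 → 1 (borrow)
  1-0-1 → 0
  1-1 → 0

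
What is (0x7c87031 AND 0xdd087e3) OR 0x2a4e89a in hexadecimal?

0x7c87031 AND 0xdd087e3 = 0x5c00021.
Then OR with 0x2a4e89a.

0x7e4e8bb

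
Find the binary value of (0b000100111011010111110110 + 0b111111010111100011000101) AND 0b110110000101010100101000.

Add column by column in base 2, right to left:
  0+1 = 1
  1+0 = 1
  1+1 = 0 carry 1
  0+0+1 = 1
  1+0 = 1
  1+0 = 1
  1+1 = 0 carry 1
  1+1+1 = 1 carry 1
  1+0+1 = 0 carry 1
  0+0+1 = 1
  1+0 = 1
  0+1 = 1
  1+1 = 0 carry 1
  1+1+1 = 1 carry 1
  0+1+1 = 0 carry 1
  1+0+1 = 0 carry 1
  1+1+1 = 1 carry 1
  1+0+1 = 0 carry 1
  0+1+1 = 0 carry 1
  0+1+1 = 0 carry 1
  1+1+1 = 1 carry 1
  0+1+1 = 0 carry 1
  0+1+1 = 0 carry 1
  0+1+1 = 0 carry 1
  final carry 1
Sum = 0b1000100010010111010111011; now AND with 0b110110000101010100101000:
  1000100010010111010111011
& 0110110000101010100101000
= 0000100000000010000101000

0b100000000010000101000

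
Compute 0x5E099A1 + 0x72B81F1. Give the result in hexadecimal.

0xD0C1B92

Add column by column in base 16, right to left:
  1+1 = 2
  A+F = 9 carry 1
  9+1+1 = B
  9+8 = 1 carry 1
  0+B+1 = C
  E+2 = 0 carry 1
  5+7+1 = D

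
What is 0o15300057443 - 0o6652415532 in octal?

0o6425441711

Subtract column by column in base 8:
  3-2 → 1
  4-3 → 1
  4-5 → 7 (borrow)
  7-5-1 → 1
  5-1 → 4
  0-4 → 4 (borrow)
  0-2-1 → 5 (borrow)
  0-5-1 → 2 (borrow)
  3-6-1 → 4 (borrow)
  5-6-1 → 6 (borrow)
  1-0-1 → 0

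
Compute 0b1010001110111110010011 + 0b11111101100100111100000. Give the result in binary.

Add column by column in base 2, right to left:
  1+0 = 1
  1+0 = 1
  0+0 = 0
  0+0 = 0
  1+0 = 1
  0+1 = 1
  0+1 = 1
  1+1 = 0 carry 1
  1+1+1 = 1 carry 1
  1+0+1 = 0 carry 1
  1+0+1 = 0 carry 1
  1+1+1 = 1 carry 1
  0+0+1 = 1
  1+0 = 1
  1+1 = 0 carry 1
  1+1+1 = 1 carry 1
  0+0+1 = 1
  0+1 = 1
  0+1 = 1
  1+1 = 0 carry 1
  0+1+1 = 0 carry 1
  1+1+1 = 1 carry 1
  0+1+1 = 0 carry 1
  final carry 1

0b101001111011100101110011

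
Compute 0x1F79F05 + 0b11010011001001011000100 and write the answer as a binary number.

0b10011000010011000111001001

0x1F79F05 = 0b1111101111001111100000101 in binary.
Add column by column in base 2, right to left:
  1+0 = 1
  0+0 = 0
  1+1 = 0 carry 1
  0+0+1 = 1
  0+0 = 0
  0+0 = 0
  0+1 = 1
  0+1 = 1
  1+0 = 1
  1+1 = 0 carry 1
  1+0+1 = 0 carry 1
  1+0+1 = 0 carry 1
  1+1+1 = 1 carry 1
  0+0+1 = 1
  0+0 = 0
  1+1 = 0 carry 1
  1+1+1 = 1 carry 1
  1+0+1 = 0 carry 1
  1+0+1 = 0 carry 1
  0+1+1 = 0 carry 1
  1+0+1 = 0 carry 1
  1+1+1 = 1 carry 1
  1+1+1 = 1 carry 1
  1+0+1 = 0 carry 1
  1+0+1 = 0 carry 1
  final carry 1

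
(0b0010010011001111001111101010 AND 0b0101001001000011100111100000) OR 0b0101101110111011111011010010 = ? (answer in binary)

0b101101111111011111111110010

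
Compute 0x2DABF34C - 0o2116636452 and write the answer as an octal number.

0x2DABF34C = 0o5552771514 in octal.
Subtract column by column in base 8:
  4-2 → 2
  1-5 → 4 (borrow)
  5-4-1 → 0
  1-6 → 3 (borrow)
  7-3-1 → 3
  7-6 → 1
  2-6 → 4 (borrow)
  5-1-1 → 3
  5-1 → 4
  5-2 → 3

0o3434133042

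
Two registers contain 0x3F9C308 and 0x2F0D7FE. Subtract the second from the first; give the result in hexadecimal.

0x108EB0A

Subtract column by column in base 16:
  8-E → A (borrow)
  0-F-1 → 0 (borrow)
  3-7-1 → B (borrow)
  C-D-1 → E (borrow)
  9-0-1 → 8
  F-F → 0
  3-2 → 1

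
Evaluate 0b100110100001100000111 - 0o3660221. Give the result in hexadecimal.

0b100110100001100000111 = 0x134307 in hexadecimal.
0o3660221 = 0xF6091 in hexadecimal.
Subtract column by column in base 16:
  7-1 → 6
  0-9 → 7 (borrow)
  3-0-1 → 2
  4-6 → E (borrow)
  3-F-1 → 3 (borrow)
  1-0-1 → 0

0x3E276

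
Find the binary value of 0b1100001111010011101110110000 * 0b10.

0b11000011110100111011101100000

Multiply each base-2 digit by 2, carrying:
  0×2 = 0 → write 0
  0×2 = 0 → write 0
  0×2 = 0 → write 0
  0×2 = 0 → write 0
  1×2 = 2 → write 0 carry 1
  1×2+1 = 3 → write 1 carry 1
  0×2+1 = 1 → write 1
  1×2 = 2 → write 0 carry 1
  1×2+1 = 3 → write 1 carry 1
  1×2+1 = 3 → write 1 carry 1
  0×2+1 = 1 → write 1
  1×2 = 2 → write 0 carry 1
  1×2+1 = 3 → write 1 carry 1
  1×2+1 = 3 → write 1 carry 1
  0×2+1 = 1 → write 1
  0×2 = 0 → write 0
  1×2 = 2 → write 0 carry 1
  0×2+1 = 1 → write 1
  1×2 = 2 → write 0 carry 1
  1×2+1 = 3 → write 1 carry 1
  1×2+1 = 3 → write 1 carry 1
  1×2+1 = 3 → write 1 carry 1
  0×2+1 = 1 → write 1
  0×2 = 0 → write 0
  0×2 = 0 → write 0
  0×2 = 0 → write 0
  1×2 = 2 → write 0 carry 1
  1×2+1 = 3 → write 1 carry 1
  remaining carry: 1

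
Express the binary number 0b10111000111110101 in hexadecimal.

0x171f5

Group the bits into nibbles: 0001 0111 0001 1111 0101 → 171f5.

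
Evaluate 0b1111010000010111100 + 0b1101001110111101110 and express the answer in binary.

Add column by column in base 2, right to left:
  0+0 = 0
  0+1 = 1
  1+1 = 0 carry 1
  1+1+1 = 1 carry 1
  1+0+1 = 0 carry 1
  1+1+1 = 1 carry 1
  0+1+1 = 0 carry 1
  1+1+1 = 1 carry 1
  0+1+1 = 0 carry 1
  0+0+1 = 1
  0+1 = 1
  0+1 = 1
  0+1 = 1
  1+0 = 1
  0+0 = 0
  1+1 = 0 carry 1
  1+0+1 = 0 carry 1
  1+1+1 = 1 carry 1
  1+1+1 = 1 carry 1
  final carry 1

0b11100011111010101010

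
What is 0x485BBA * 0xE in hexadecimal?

0x3F5042C

Multiply each base-16 digit by 14, carrying:
  A×14 = 140 → write C carry 8
  B×14+8 = 162 → write 2 carry 10
  B×14+10 = 164 → write 4 carry 10
  5×14+10 = 80 → write 0 carry 5
  8×14+5 = 117 → write 5 carry 7
  4×14+7 = 63 → write F carry 3
  remaining carry: 3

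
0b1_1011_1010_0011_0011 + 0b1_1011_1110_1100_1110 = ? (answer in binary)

0b110111100100000001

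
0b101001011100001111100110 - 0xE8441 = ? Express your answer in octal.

0o45637645

0b101001011100001111100110 = 0o51341746 in octal.
0xE8441 = 0o3502101 in octal.
Subtract column by column in base 8:
  6-1 → 5
  4-0 → 4
  7-1 → 6
  1-2 → 7 (borrow)
  4-0-1 → 3
  3-5 → 6 (borrow)
  1-3-1 → 5 (borrow)
  5-0-1 → 4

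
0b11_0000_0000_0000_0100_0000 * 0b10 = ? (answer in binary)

0b11000000000000010000000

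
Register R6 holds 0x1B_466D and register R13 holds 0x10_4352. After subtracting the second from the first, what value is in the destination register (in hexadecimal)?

0xB031B

Subtract column by column in base 16:
  D-2 → B
  6-5 → 1
  6-3 → 3
  4-4 → 0
  B-0 → B
  1-1 → 0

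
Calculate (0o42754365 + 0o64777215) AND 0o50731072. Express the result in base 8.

0o711002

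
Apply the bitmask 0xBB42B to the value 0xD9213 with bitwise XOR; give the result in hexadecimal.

XOR each hex digit independently (no carries):
  D^B=6, 9^B=2, 2^4=6, 1^2=3, 3^B=8

0x62638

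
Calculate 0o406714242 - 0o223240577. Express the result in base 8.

Subtract column by column in base 8:
  2-7 → 3 (borrow)
  4-7-1 → 4 (borrow)
  2-5-1 → 4 (borrow)
  4-0-1 → 3
  1-4 → 5 (borrow)
  7-2-1 → 4
  6-3 → 3
  0-2 → 6 (borrow)
  4-2-1 → 1

0o163453443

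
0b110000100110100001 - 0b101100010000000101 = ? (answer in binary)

Subtract column by column in base 2:
  1-1 → 0
  0-0 → 0
  0-1 → 1 (borrow)
  0-0-1 → 1 (borrow)
  0-0-1 → 1 (borrow)
  1-0-1 → 0
  0-0 → 0
  1-0 → 1
  1-0 → 1
  0-0 → 0
  0-1 → 1 (borrow)
  1-0-1 → 0
  0-0 → 0
  0-0 → 0
  0-1 → 1 (borrow)
  0-1-1 → 0 (borrow)
  1-0-1 → 0
  1-1 → 0

0b100010110011100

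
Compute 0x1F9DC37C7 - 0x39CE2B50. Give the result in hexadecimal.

0x1C00E0C77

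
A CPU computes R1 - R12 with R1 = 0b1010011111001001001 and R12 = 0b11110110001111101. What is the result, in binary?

0b110101000111001100

Subtract column by column in base 2:
  1-1 → 0
  0-0 → 0
  0-1 → 1 (borrow)
  1-1-1 → 1 (borrow)
  0-1-1 → 0 (borrow)
  0-1-1 → 0 (borrow)
  1-1-1 → 1 (borrow)
  0-0-1 → 1 (borrow)
  0-0-1 → 1 (borrow)
  1-0-1 → 0
  1-1 → 0
  1-1 → 0
  1-0 → 1
  1-1 → 0
  0-1 → 1 (borrow)
  0-1-1 → 0 (borrow)
  1-1-1 → 1 (borrow)
  0-0-1 → 1 (borrow)
  1-0-1 → 0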